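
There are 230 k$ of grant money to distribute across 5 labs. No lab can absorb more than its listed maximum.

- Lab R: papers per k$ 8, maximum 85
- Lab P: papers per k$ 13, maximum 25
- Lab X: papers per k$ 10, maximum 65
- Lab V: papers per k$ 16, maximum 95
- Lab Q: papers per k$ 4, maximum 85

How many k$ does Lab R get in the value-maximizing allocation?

Rank by papers per k$: Lab V 16 > Lab P 13 > Lab X 10 > Lab R 8 > Lab Q 4.
Give Lab V 95 to hit its cap of 95 — 135 left.
Lab P takes 25 to reach its cap of 25 — 110 left.
Give Lab X 65 to hit its cap of 65 — 45 left.
Only 45 left; Lab R takes them to reach 45.

45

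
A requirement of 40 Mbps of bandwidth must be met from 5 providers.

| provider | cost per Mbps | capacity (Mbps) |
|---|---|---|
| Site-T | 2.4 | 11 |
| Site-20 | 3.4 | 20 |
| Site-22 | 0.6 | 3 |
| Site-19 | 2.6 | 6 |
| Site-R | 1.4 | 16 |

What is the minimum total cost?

Use providers in increasing cost order.
Site-22 at 0.6: take all 3 Mbps — 37 still needed.
Site-R (1.4): use full 16 — 21 Mbps to go.
Site-T at 2.4: take all 11 Mbps — 10 still needed.
Site-19 at 2.6: take all 6 Mbps — 4 still needed.
Take 4 from Site-20 at 3.4 to finish.
Cost = 3×0.6 + 16×1.4 + 11×2.4 + 6×2.6 + 4×3.4 = 79.8.

79.8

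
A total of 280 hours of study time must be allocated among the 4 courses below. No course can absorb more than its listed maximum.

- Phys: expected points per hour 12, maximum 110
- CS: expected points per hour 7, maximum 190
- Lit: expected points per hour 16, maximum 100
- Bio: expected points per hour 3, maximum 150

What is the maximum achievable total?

Order the courses by expected points per hour: Lit 16 > Phys 12 > CS 7 > Bio 3.
Give Lit 100 to hit its cap of 100 ; 180 left.
Phys: +110 to 110 (cap) ; 70 left.
Only 70 left; CS takes them to reach 70.
Total = 12×110 + 7×70 + 16×100 = 3410.

3410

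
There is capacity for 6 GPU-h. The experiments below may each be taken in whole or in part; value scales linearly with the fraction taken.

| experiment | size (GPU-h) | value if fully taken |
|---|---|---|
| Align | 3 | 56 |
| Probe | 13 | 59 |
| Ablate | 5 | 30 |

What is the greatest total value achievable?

74

Rank by value-to-size ratio: Align 56/3≈18.7, Ablate 30/5≈6, Probe 59/13≈4.54.
Take all of Align (3 GPU-h, value 56) → 3 GPU-h left.
Only 3 GPU-h remain; take 3/5 of Ablate for value 30×3/5 = 18.
Total value = 74.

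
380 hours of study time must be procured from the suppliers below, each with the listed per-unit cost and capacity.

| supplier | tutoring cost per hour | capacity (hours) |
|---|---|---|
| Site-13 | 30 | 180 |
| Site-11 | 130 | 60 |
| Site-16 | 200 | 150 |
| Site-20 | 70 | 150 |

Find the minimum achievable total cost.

Cheapest first:
Site-13 (30): use full 180 — 200 hours to go.
Site-20 at 70: take all 150 hours — 50 still needed.
Take 50 from Site-11 at 130 to finish.
Site-16: unused.
Cost = 180×30 + 150×70 + 50×130 = 22400.

22400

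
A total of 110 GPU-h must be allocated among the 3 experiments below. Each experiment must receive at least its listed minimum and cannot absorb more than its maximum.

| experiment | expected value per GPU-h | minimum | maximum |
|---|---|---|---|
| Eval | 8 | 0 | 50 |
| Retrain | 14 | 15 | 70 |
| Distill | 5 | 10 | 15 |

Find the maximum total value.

1270

Meeting every minimum uses 0+15+10 = 25 GPU-h, leaving 85.
Order the experiments by expected value per GPU-h: Retrain 14 > Eval 8 > Distill 5.
Retrain: +55 to 70 (cap) — 30 left.
Only 30 left; Eval takes them to reach 30.
Total = 8×30 + 14×70 + 5×10 = 1270.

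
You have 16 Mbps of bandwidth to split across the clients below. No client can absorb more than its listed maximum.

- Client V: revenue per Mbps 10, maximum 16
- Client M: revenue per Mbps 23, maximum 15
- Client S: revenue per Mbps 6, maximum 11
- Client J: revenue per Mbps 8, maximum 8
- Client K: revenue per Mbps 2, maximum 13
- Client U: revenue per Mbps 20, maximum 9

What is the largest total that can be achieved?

Rank by revenue per Mbps: Client M 23 > Client U 20 > Client V 10 > Client J 8 > Client S 6 > Client K 2.
Give Client M 15 to hit its cap of 15 — 1 left.
Only 1 left; Client U takes them to reach 1.
Total = 23×15 + 20×1 = 365.

365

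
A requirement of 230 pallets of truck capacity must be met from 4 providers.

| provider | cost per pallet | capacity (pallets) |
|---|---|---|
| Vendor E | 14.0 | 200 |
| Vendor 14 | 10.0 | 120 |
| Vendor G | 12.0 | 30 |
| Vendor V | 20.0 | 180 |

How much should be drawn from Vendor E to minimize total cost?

80

Use providers in increasing cost order.
Take 120 from Vendor 14 at 10.0 ; need 110 more.
Vendor G at 12.0: take all 30 pallets ; 80 still needed.
Take 80 from Vendor E at 14.0 to finish.
Vendor V: unused.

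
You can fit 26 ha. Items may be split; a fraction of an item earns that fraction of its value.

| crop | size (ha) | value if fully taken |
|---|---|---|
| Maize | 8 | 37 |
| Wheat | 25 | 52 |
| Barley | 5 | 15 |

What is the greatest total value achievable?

Rank by value-to-size ratio: Maize 37/8≈4.62, Barley 15/5≈3, Wheat 52/25≈2.08.
All 8 ha of Maize fit (value 37) → 18 remain.
Take all of Barley (5 ha, value 15) → 13 ha left.
Only 13 ha remain; take 13/25 of Wheat for value 52×13/25 = 27.04.
Total value = 79.04.

79.04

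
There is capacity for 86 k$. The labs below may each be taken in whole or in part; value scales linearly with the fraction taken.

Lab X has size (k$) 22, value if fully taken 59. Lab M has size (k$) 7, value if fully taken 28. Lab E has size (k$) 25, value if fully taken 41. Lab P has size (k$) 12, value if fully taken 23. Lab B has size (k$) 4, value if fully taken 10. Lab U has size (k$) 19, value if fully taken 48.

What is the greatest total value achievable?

Sort by value density: Lab M 28/7≈4, Lab X 59/22≈2.68, Lab U 48/19≈2.53, Lab B 10/4≈2.5, Lab P 23/12≈1.92, Lab E 41/25≈1.64.
Lab M: take in full, 7 k$ for value 28 → 79 left.
All 22 k$ of Lab X fit (value 59) → 57 remain.
Lab U: take in full, 19 k$ for value 48 → 38 left.
Take all of Lab B (4 k$, value 10) → 34 k$ left.
Lab P: take in full, 12 k$ for value 23 → 22 left.
Fill the last 22 k$ with part of Lab E: 22/25 of it earns 36.08.
Total value = 204.08.

204.08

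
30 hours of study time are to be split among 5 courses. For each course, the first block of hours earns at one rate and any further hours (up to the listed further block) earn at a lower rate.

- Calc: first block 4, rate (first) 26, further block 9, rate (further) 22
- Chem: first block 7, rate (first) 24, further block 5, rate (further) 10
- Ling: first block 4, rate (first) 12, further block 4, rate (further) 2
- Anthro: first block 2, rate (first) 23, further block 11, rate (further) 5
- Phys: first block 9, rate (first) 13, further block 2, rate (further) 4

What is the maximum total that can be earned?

620

Order all 10 blocks by rate: Calc/T1 26 > Chem/T1 24 > Anthro/T1 23 > Calc/T2 22 > Phys/T1 13 > Ling/T1 12 > Chem/T2 10 > Anthro/T2 5 > Phys/T2 4 > Ling/T2 2.
Calc/T1 (26): +4 ; 26 left.
Chem T1 at 24: fill all 7 ; 19 left.
Fill Anthro T1 block (2 at 23) ; 17 left.
Fill Calc T2 block (9 at 22) ; 8 left.
8 remain; put them into Phys T1 at 13.
Total = 26×4 + 24×7 + 23×2 + 22×9 + 13×8 = 620.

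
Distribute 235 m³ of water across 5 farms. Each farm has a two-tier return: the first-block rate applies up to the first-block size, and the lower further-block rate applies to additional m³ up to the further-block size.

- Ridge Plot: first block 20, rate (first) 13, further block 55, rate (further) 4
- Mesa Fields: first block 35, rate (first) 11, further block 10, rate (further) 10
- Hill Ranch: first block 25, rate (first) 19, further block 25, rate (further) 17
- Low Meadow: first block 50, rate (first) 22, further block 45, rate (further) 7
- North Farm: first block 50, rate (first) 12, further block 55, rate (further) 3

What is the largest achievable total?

Rank every tier by rate: Low Meadow/first 22 > Hill Ranch/first 19 > Hill Ranch/second 17 > Ridge Plot/first 13 > North Farm/first 12 > Mesa Fields/first 11 > Mesa Fields/second 10 > Low Meadow/second 7 > Ridge Plot/second 4 > North Farm/second 3.
Low Meadow first at 22: fill all 50 — 185 left.
Fill Hill Ranch first block (25 at 19) — 160 left.
Hill Ranch second at 17: fill all 25 — 135 left.
Ridge Plot/first (13): +20 — 115 left.
North Farm first at 12: fill all 50 — 65 left.
Mesa Fields first at 11: fill all 35 — 30 left.
Fill Mesa Fields second block (10 at 10) — 20 left.
20 remain; put them into Low Meadow second at 7.
Total = 22×50 + 19×25 + 17×25 + 13×20 + 12×50 + 11×35 + 10×10 + 7×20 = 3485.

3485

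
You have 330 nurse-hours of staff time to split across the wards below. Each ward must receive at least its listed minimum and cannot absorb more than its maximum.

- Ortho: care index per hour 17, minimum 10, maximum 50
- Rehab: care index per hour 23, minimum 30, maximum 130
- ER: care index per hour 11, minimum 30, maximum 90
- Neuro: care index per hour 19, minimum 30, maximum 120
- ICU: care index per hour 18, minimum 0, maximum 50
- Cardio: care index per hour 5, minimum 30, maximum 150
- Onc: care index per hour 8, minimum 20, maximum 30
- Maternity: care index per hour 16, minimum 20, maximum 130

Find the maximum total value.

Meeting every minimum uses 10+30+30+30+0+30+20+20 = 170 nurse-hours, leaving 160.
Order the wards by care index per hour: Rehab 23 > Neuro 19 > ICU 18 > Ortho 17 > Maternity 16 > ER 11 > Onc 8 > Cardio 5.
Give Rehab 100 more to hit its cap of 130 — 60 left.
Only 60 left; Neuro takes them to reach 90.
Total = 17×10 + 23×130 + 11×30 + 19×90 + 5×30 + 8×20 + 16×20 = 5830.

5830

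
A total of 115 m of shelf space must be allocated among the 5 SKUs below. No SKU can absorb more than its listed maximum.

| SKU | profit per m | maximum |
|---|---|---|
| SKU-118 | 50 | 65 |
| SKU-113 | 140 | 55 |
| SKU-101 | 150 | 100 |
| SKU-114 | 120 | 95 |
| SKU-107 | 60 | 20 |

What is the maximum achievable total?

17100

Order the SKUs by profit per m: SKU-101 150 > SKU-113 140 > SKU-114 120 > SKU-107 60 > SKU-118 50.
Give SKU-101 100 to hit its cap of 100 — 15 left.
SKU-113: +15 (room for 55) → 15. Pool exhausted.
Total = 140×15 + 150×100 = 17100.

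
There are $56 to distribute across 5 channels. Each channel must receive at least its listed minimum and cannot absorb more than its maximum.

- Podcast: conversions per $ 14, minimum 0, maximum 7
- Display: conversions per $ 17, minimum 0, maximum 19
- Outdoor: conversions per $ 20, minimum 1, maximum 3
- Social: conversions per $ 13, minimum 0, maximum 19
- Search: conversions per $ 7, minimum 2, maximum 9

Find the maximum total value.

784

Meeting every minimum uses 0+0+1+0+2 = 3 $, leaving 53.
Highest conversions per $ first: Outdoor 20 > Display 17 > Podcast 14 > Social 13 > Search 7.
Outdoor takes 2 more to reach its cap of 3 — 51 left.
Display takes 19 more to reach its cap of 19 — 32 left.
Podcast takes 7 more to reach its cap of 7 — 25 left.
Social takes 19 more to reach its cap of 19 — 6 left.
Search has room for 7 more but only 6 remain, so it gets 8.
Total = 14×7 + 17×19 + 20×3 + 13×19 + 7×8 = 784.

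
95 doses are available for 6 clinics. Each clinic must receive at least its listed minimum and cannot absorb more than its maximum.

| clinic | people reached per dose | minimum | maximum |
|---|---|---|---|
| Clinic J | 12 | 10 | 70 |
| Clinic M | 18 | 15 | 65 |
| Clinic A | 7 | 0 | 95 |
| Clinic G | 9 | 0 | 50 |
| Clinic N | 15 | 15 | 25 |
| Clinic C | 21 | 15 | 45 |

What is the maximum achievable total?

Meeting every minimum uses 10+15+0+0+15+15 = 55 doses, leaving 40.
Rank by people reached per dose: Clinic C 21 > Clinic M 18 > Clinic N 15 > Clinic J 12 > Clinic G 9 > Clinic A 7.
Clinic C: +30 to 45 (cap) — 10 left.
Only 10 left; Clinic M takes them to reach 25.
Total = 12×10 + 18×25 + 15×15 + 21×45 = 1740.

1740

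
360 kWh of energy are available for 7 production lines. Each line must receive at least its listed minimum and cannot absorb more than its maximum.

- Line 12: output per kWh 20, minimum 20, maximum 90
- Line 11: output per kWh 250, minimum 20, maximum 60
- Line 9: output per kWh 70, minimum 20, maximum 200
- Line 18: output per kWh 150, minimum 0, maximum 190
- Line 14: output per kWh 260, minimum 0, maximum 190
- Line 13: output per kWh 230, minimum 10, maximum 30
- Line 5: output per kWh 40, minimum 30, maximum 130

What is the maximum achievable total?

75800

Meeting every minimum uses 20+20+20+0+0+10+30 = 100 kWh, leaving 260.
Highest output per kWh first: Line 14 260 > Line 11 250 > Line 13 230 > Line 18 150 > Line 9 70 > Line 5 40 > Line 12 20.
Give Line 14 190 more to hit its cap of 190 → 70 left.
Give Line 11 40 more to hit its cap of 60 → 30 left.
Give Line 13 20 more to hit its cap of 30 → 10 left.
Line 18: +10 (room for 190) → 10. Pool exhausted.
Total = 20×20 + 250×60 + 70×20 + 150×10 + 260×190 + 230×30 + 40×30 = 75800.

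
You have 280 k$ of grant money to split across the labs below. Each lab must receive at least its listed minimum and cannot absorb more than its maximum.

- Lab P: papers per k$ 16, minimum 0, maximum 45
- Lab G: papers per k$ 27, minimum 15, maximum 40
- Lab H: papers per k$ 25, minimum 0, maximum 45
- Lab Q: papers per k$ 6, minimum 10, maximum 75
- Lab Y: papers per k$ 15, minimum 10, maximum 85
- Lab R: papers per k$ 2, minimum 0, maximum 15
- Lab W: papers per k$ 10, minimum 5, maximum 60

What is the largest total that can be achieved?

4810

Meeting every minimum uses 0+15+0+10+10+0+5 = 40 k$, leaving 240.
Order the labs by papers per k$: Lab G 27 > Lab H 25 > Lab P 16 > Lab Y 15 > Lab W 10 > Lab Q 6 > Lab R 2.
Lab G: +25 to 40 (cap) → 215 left.
Lab H: +45 to 45 (cap) → 170 left.
Give Lab P 45 more to hit its cap of 45 → 125 left.
Give Lab Y 75 more to hit its cap of 85 → 50 left.
Lab W: +50 (room for 55) → 55. Pool exhausted.
Total = 16×45 + 27×40 + 25×45 + 6×10 + 15×85 + 10×55 = 4810.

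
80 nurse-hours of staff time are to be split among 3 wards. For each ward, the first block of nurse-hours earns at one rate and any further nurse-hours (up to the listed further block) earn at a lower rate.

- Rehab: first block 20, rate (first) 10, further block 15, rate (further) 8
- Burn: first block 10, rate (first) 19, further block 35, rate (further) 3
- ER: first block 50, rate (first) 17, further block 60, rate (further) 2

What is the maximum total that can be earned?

Rank every tier by rate: Burn/first 19 > ER/first 17 > Rehab/first 10 > Rehab/second 8 > Burn/second 3 > ER/second 2.
Fill Burn first block (10 at 19) — 70 left.
ER/first (17): +50 — 20 left.
Rehab/first (10): +20 — 0 left.
Total = 19×10 + 17×50 + 10×20 = 1240.

1240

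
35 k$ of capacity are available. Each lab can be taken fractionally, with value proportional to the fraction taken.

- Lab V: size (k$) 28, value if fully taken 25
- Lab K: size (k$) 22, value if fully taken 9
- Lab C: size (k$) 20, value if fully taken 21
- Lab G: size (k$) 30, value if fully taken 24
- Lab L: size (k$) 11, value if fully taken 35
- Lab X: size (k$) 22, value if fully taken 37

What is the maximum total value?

74.1

Rank by value-to-size ratio: Lab L 35/11≈3.18, Lab X 37/22≈1.68, Lab C 21/20≈1.05, Lab V 25/28≈0.893, Lab G 24/30≈0.8, Lab K 9/22≈0.409.
Lab L: take in full, 11 k$ for value 35 → 24 left.
All 22 k$ of Lab X fit (value 37) → 2 remain.
2 k$ left: a 2/20 share of Lab C gives 21×2/20 = 2.1.
Total value = 74.1.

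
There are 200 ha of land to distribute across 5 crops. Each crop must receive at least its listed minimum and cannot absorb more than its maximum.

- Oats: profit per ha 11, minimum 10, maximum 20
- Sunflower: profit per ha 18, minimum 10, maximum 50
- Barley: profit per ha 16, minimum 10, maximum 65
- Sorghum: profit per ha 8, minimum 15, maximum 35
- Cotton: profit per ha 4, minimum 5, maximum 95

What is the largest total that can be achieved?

2560

Meeting every minimum uses 10+10+10+15+5 = 50 ha, leaving 150.
Highest profit per ha first: Sunflower 18 > Barley 16 > Oats 11 > Sorghum 8 > Cotton 4.
Sunflower takes 40 more to reach its cap of 50 — 110 left.
Barley takes 55 more to reach its cap of 65 — 55 left.
Give Oats 10 more to hit its cap of 20 — 45 left.
Sorghum takes 20 more to reach its cap of 35 — 25 left.
Cotton: +25 (room for 90) → 30. Pool exhausted.
Total = 11×20 + 18×50 + 16×65 + 8×35 + 4×30 = 2560.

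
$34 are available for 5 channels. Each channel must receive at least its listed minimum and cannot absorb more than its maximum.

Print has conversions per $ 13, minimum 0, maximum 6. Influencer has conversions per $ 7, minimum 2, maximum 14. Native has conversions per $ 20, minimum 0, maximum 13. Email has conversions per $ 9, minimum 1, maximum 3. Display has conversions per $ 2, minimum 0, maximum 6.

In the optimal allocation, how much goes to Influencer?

12

Meeting every minimum uses 0+2+0+1+0 = 3 $, leaving 31.
Highest conversions per $ first: Native 20 > Print 13 > Email 9 > Influencer 7 > Display 2.
Native: +13 to 13 (cap) ; 18 left.
Print takes 6 more to reach its cap of 6 ; 12 left.
Email takes 2 more to reach its cap of 3 ; 10 left.
Only 10 left; Influencer takes them to reach 12.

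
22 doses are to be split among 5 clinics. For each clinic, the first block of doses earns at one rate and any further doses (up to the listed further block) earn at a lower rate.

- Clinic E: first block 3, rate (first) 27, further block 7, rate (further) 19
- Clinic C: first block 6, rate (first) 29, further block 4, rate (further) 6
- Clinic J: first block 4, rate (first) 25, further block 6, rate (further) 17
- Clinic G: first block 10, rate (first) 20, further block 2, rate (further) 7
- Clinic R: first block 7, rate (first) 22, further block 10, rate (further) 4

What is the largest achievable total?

Order all 10 blocks by rate: Clinic C/T1 29 > Clinic E/T1 27 > Clinic J/T1 25 > Clinic R/T1 22 > Clinic G/T1 20 > Clinic E/T2 19 > Clinic J/T2 17 > Clinic G/T2 7 > Clinic C/T2 6 > Clinic R/T2 4.
Clinic C/T1 (29): +6 → 16 left.
Clinic E/T1 (27): +3 → 13 left.
Fill Clinic J T1 block (4 at 25) → 9 left.
Fill Clinic R T1 block (7 at 22) → 2 left.
Clinic G T1 at 20: only 2 left, fill 2.
Total = 29×6 + 27×3 + 25×4 + 22×7 + 20×2 = 549.

549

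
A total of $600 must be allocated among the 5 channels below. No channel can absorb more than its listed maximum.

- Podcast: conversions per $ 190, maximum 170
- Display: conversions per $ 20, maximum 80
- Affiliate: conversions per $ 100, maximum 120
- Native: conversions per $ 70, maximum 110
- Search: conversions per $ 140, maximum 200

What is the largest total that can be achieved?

Rank by conversions per $: Podcast 190 > Search 140 > Affiliate 100 > Native 70 > Display 20.
Podcast takes 170 to reach its cap of 170 ; 430 left.
Give Search 200 to hit its cap of 200 ; 230 left.
Affiliate: +120 to 120 (cap) ; 110 left.
Native takes 110 to reach its cap of 110 ; 0 left.
Total = 190×170 + 100×120 + 70×110 + 140×200 = 80000.

80000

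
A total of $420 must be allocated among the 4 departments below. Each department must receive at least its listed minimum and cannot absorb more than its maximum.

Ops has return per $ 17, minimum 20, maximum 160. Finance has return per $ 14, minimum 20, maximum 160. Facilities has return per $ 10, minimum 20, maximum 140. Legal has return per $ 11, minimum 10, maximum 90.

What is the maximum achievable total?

Meeting every minimum uses 20+20+20+10 = 70 $, leaving 350.
Rank by return per $: Ops 17 > Finance 14 > Legal 11 > Facilities 10.
Ops: +140 to 160 (cap) — 210 left.
Give Finance 140 more to hit its cap of 160 — 70 left.
Legal has room for 80 more but only 70 remain, so it gets 80.
Total = 17×160 + 14×160 + 10×20 + 11×80 = 6040.

6040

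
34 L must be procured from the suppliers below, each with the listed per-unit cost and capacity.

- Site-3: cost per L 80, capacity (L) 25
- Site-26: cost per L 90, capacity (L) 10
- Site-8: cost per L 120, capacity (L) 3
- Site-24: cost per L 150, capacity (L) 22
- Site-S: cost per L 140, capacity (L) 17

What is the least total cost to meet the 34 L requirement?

Use suppliers in increasing cost order.
Site-3 (80): use full 25 ; 9 L to go.
Site-26 (90): take the remaining 9 ; done.
Site-8, Site-S, Site-24: unused.
Cost = 25×80 + 9×90 = 2810.

2810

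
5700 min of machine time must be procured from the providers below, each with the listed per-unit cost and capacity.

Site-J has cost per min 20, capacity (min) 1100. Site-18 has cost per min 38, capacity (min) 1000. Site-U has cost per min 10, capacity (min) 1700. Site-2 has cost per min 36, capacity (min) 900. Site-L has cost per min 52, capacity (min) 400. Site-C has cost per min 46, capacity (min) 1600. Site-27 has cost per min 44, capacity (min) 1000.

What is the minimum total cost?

153400

Use providers in increasing cost order.
Take 1700 from Site-U at 10 ; need 4000 more.
Take 1100 from Site-J at 20 ; need 2900 more.
Site-2 at 36: take all 900 min ; 2000 still needed.
Site-18 at 38: take all 1000 min ; 1000 still needed.
Take 1000 from Site-27 at 44 ; need 0 more.
Site-C, Site-L: unused.
Cost = 1700×10 + 1100×20 + 900×36 + 1000×38 + 1000×44 = 153400.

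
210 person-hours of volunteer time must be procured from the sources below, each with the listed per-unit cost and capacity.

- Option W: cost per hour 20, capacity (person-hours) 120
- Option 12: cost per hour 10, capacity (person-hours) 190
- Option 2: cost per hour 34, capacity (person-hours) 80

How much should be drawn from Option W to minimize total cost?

Fill from the cheapest source first.
Take 190 from Option 12 at 10 → need 20 more.
Option W at 20: take 20 of its 120 → requirement met.
Option 2: unused.

20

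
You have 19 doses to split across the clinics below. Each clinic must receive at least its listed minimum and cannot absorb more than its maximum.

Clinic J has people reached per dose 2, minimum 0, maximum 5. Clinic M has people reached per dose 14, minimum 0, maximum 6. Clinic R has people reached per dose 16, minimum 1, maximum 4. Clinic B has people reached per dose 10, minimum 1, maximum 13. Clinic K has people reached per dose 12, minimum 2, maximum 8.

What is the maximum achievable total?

254

Meeting every minimum uses 0+0+1+1+2 = 4 doses, leaving 15.
Rank by people reached per dose: Clinic R 16 > Clinic M 14 > Clinic K 12 > Clinic B 10 > Clinic J 2.
Give Clinic R 3 more to hit its cap of 4 → 12 left.
Clinic M takes 6 more to reach its cap of 6 → 6 left.
Clinic K takes 6 more to reach its cap of 8 → 0 left.
Total = 14×6 + 16×4 + 10×1 + 12×8 = 254.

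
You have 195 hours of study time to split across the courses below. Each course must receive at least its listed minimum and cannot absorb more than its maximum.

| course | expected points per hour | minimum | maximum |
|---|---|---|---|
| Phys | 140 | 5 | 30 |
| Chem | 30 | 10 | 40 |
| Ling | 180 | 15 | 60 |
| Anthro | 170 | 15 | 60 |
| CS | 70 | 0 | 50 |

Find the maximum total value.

27950

Meeting every minimum uses 5+10+15+15+0 = 45 hours, leaving 150.
Order the courses by expected points per hour: Ling 180 > Anthro 170 > Phys 140 > CS 70 > Chem 30.
Give Ling 45 more to hit its cap of 60 ; 105 left.
Anthro: +45 to 60 (cap) ; 60 left.
Phys takes 25 more to reach its cap of 30 ; 35 left.
CS has room for 50 more but only 35 remain, so it gets 35.
Total = 140×30 + 30×10 + 180×60 + 170×60 + 70×35 = 27950.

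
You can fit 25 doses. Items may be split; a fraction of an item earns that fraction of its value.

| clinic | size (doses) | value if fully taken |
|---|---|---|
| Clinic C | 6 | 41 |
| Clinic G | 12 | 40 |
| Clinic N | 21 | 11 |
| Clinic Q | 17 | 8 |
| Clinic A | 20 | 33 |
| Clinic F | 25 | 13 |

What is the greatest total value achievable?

Sort by value density: Clinic C 41/6≈6.83, Clinic G 40/12≈3.33, Clinic A 33/20≈1.65, Clinic N 11/21≈0.524, Clinic F 13/25≈0.52, Clinic Q 8/17≈0.471.
Take all of Clinic C (6 doses, value 41) → 19 doses left.
All 12 doses of Clinic G fit (value 40) → 7 remain.
Only 7 doses remain; take 7/20 of Clinic A for value 33×7/20 = 11.55.
Total value = 92.55.

92.55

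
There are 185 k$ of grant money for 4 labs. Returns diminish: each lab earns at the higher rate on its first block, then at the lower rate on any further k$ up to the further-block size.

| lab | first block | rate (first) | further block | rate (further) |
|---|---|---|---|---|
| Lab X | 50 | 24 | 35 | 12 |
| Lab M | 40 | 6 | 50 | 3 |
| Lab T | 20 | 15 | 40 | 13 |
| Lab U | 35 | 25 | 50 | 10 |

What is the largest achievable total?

Rank every tier by rate: Lab U/T1 25 > Lab X/T1 24 > Lab T/T1 15 > Lab T/T2 13 > Lab X/T2 12 > Lab U/T2 10 > Lab M/T1 6 > Lab M/T2 3.
Fill Lab U T1 block (35 at 25) ; 150 left.
Lab X/T1 (24): +50 ; 100 left.
Fill Lab T T1 block (20 at 15) ; 80 left.
Lab T T2 at 13: fill all 40 ; 40 left.
Lab X/T2 (12): +35 ; 5 left.
5 remain; put them into Lab U T2 at 10.
Total = 25×35 + 24×50 + 15×20 + 13×40 + 12×35 + 10×5 = 3365.

3365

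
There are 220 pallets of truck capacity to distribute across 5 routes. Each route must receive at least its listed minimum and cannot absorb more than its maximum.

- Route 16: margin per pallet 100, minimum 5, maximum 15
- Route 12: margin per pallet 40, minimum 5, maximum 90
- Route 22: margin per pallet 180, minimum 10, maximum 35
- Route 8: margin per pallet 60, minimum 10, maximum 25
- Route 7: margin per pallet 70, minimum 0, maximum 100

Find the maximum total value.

Meeting every minimum uses 5+5+10+10+0 = 30 pallets, leaving 190.
Order the routes by margin per pallet: Route 22 180 > Route 16 100 > Route 7 70 > Route 8 60 > Route 12 40.
Give Route 22 25 more to hit its cap of 35 ; 165 left.
Route 16 takes 10 more to reach its cap of 15 ; 155 left.
Route 7: +100 to 100 (cap) ; 55 left.
Route 8 takes 15 more to reach its cap of 25 ; 40 left.
Only 40 left; Route 12 takes them to reach 45.
Total = 100×15 + 40×45 + 180×35 + 60×25 + 70×100 = 18100.

18100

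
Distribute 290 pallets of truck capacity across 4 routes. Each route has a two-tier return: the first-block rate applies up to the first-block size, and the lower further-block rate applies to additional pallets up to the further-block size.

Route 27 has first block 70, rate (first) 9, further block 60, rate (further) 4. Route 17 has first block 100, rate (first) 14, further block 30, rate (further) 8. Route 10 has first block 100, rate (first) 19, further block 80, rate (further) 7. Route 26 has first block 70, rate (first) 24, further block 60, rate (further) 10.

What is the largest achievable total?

Order all 8 blocks by rate: Route 26/first 24 > Route 10/first 19 > Route 17/first 14 > Route 26/second 10 > Route 27/first 9 > Route 17/second 8 > Route 10/second 7 > Route 27/second 4.
Route 26/first (24): +70 → 220 left.
Route 10 first at 19: fill all 100 → 120 left.
Route 17/first (14): +100 → 20 left.
Route 26 second at 10: only 20 left, fill 20.
Total = 24×70 + 19×100 + 14×100 + 10×20 = 5180.

5180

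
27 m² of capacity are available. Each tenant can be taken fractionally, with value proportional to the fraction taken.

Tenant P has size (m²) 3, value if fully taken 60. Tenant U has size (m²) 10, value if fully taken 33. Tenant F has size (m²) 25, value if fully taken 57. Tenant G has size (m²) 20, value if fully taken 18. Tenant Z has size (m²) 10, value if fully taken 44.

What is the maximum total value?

Rank by value-to-size ratio: Tenant P 60/3≈20, Tenant Z 44/10≈4.4, Tenant U 33/10≈3.3, Tenant F 57/25≈2.28, Tenant G 18/20≈0.9.
Tenant P: take in full, 3 m² for value 60 → 24 left.
Tenant Z: take in full, 10 m² for value 44 → 14 left.
All 10 m² of Tenant U fit (value 33) → 4 remain.
Only 4 m² remain; take 4/25 of Tenant F for value 57×4/25 = 9.12.
Total value = 146.12.

146.12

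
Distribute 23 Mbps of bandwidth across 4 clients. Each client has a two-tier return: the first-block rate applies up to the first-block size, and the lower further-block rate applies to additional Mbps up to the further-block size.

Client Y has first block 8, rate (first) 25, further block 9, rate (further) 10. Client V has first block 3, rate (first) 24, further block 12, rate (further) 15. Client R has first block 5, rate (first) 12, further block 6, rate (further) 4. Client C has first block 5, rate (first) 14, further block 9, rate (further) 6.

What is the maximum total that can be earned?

Rank every tier by rate: Client Y/first 25 > Client V/first 24 > Client V/second 15 > Client C/first 14 > Client R/first 12 > Client Y/second 10 > Client C/second 6 > Client R/second 4.
Fill Client Y first block (8 at 25) → 15 left.
Client V/first (24): +3 → 12 left.
Client V second at 15: fill all 12 → 0 left.
Total = 25×8 + 24×3 + 15×12 = 452.

452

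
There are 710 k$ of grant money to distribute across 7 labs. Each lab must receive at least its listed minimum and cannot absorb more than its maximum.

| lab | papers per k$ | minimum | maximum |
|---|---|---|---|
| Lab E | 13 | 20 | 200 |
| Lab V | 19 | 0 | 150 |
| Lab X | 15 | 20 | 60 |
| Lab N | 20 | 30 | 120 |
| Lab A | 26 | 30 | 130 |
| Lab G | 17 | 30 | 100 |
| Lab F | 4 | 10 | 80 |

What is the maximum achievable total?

Meeting every minimum uses 20+0+20+30+30+30+10 = 140 k$, leaving 570.
Order the labs by papers per k$: Lab A 26 > Lab N 20 > Lab V 19 > Lab G 17 > Lab X 15 > Lab E 13 > Lab F 4.
Lab A takes 100 more to reach its cap of 130 — 470 left.
Give Lab N 90 more to hit its cap of 120 — 380 left.
Lab V takes 150 more to reach its cap of 150 — 230 left.
Lab G: +70 to 100 (cap) — 160 left.
Give Lab X 40 more to hit its cap of 60 — 120 left.
Only 120 left; Lab E takes them to reach 140.
Total = 13×140 + 19×150 + 15×60 + 20×120 + 26×130 + 17×100 + 4×10 = 13090.

13090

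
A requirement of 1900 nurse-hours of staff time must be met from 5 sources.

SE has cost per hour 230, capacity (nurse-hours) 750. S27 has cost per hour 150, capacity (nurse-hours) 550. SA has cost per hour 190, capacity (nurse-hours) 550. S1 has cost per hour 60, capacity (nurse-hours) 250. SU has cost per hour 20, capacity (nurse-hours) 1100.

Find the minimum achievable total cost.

Fill from the cheapest source first.
SU (20): use full 1100 ; 800 nurse-hours to go.
S1 (60): use full 250 ; 550 nurse-hours to go.
S27 at 150: take all 550 nurse-hours ; 0 still needed.
SA, SE: unused.
Cost = 1100×20 + 250×60 + 550×150 = 119500.

119500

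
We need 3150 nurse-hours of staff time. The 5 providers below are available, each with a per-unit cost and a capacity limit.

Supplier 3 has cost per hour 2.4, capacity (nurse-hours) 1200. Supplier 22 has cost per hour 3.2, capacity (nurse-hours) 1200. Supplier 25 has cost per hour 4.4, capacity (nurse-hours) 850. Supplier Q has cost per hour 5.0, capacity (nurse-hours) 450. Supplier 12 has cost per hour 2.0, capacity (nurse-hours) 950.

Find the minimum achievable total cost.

Fill from the cheapest provider first.
Take 950 from Supplier 12 at 2.0 → need 2200 more.
Supplier 3 (2.4): use full 1200 → 1000 nurse-hours to go.
Supplier 22 at 3.2: take 1000 of its 1200 → requirement met.
Supplier 25, Supplier Q: unused.
Cost = 950×2.0 + 1200×2.4 + 1000×3.2 = 7980.

7980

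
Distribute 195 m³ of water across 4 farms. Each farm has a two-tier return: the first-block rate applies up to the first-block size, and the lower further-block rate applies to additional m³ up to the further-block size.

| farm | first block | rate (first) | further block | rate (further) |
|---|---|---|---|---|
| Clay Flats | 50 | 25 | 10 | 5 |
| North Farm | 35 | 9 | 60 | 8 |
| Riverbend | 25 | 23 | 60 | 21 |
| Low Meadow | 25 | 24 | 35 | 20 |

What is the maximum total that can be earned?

Rank every tier by rate: Clay Flats/tier1 25 > Low Meadow/tier1 24 > Riverbend/tier1 23 > Riverbend/tier2 21 > Low Meadow/tier2 20 > North Farm/tier1 9 > North Farm/tier2 8 > Clay Flats/tier2 5.
Fill Clay Flats tier1 block (50 at 25) → 145 left.
Low Meadow/tier1 (24): +25 → 120 left.
Fill Riverbend tier1 block (25 at 23) → 95 left.
Riverbend tier2 at 21: fill all 60 → 35 left.
Fill Low Meadow tier2 block (35 at 20) → 0 left.
Total = 25×50 + 24×25 + 23×25 + 21×60 + 20×35 = 4385.

4385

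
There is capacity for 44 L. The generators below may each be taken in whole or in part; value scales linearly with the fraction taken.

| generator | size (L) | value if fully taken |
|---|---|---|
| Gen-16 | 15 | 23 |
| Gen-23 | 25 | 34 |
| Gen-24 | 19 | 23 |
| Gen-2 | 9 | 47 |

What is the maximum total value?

Best value per unit of size first: Gen-2 47/9≈5.22, Gen-16 23/15≈1.53, Gen-23 34/25≈1.36, Gen-24 23/19≈1.21.
All 9 L of Gen-2 fit (value 47) → 35 remain.
Gen-16: take in full, 15 L for value 23 → 20 left.
20 L left: a 20/25 share of Gen-23 gives 34×20/25 = 27.2.
Total value = 97.2.

97.2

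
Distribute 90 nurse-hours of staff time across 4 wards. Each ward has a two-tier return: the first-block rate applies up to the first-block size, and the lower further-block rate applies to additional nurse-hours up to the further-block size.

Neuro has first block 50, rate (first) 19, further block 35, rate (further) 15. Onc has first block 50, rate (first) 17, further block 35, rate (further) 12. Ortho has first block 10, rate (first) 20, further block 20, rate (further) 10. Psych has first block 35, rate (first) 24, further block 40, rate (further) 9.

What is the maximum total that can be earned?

1895

Rank every tier by rate: Psych/first 24 > Ortho/first 20 > Neuro/first 19 > Onc/first 17 > Neuro/second 15 > Onc/second 12 > Ortho/second 10 > Psych/second 9.
Psych first at 24: fill all 35 ; 55 left.
Fill Ortho first block (10 at 20) ; 45 left.
Neuro first at 19: only 45 left, fill 45.
Total = 24×35 + 20×10 + 19×45 = 1895.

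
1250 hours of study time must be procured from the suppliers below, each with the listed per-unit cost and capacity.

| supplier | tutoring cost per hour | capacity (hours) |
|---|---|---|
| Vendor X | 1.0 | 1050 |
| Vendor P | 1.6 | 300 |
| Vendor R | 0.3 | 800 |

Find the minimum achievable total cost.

Use suppliers in increasing cost order.
Take 800 from Vendor R at 0.3 — need 450 more.
Vendor X (1.0): take the remaining 450 — done.
Vendor P: unused.
Cost = 800×0.3 + 450×1.0 = 690.

690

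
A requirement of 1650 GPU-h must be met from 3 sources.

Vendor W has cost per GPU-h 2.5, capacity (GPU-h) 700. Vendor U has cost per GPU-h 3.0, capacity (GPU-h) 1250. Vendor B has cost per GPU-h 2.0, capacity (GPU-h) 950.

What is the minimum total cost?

3650

Fill from the cheapest source first.
Vendor B at 2.0: take all 950 GPU-h ; 700 still needed.
Vendor W (2.5): use full 700 ; 0 GPU-h to go.
Vendor U: unused.
Cost = 950×2.0 + 700×2.5 = 3650.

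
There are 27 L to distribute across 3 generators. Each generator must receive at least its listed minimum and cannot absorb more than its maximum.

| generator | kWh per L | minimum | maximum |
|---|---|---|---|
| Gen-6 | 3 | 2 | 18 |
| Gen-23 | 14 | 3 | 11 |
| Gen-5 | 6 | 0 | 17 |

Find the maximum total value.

244

Meeting every minimum uses 2+3+0 = 5 L, leaving 22.
Rank by kWh per L: Gen-23 14 > Gen-5 6 > Gen-6 3.
Give Gen-23 8 more to hit its cap of 11 ; 14 left.
Only 14 left; Gen-5 takes them to reach 14.
Total = 3×2 + 14×11 + 6×14 = 244.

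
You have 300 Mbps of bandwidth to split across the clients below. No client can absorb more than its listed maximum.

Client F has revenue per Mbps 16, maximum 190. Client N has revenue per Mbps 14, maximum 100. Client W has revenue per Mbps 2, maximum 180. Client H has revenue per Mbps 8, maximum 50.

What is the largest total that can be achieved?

Highest revenue per Mbps first: Client F 16 > Client N 14 > Client H 8 > Client W 2.
Give Client F 190 to hit its cap of 190 — 110 left.
Client N: +100 to 100 (cap) — 10 left.
Only 10 left; Client H takes them to reach 10.
Total = 16×190 + 14×100 + 8×10 = 4520.

4520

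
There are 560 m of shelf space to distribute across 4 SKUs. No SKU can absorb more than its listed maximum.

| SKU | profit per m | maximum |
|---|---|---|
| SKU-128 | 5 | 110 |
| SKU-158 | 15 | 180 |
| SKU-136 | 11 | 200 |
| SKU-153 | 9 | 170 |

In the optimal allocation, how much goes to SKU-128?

Order the SKUs by profit per m: SKU-158 15 > SKU-136 11 > SKU-153 9 > SKU-128 5.
SKU-158 takes 180 to reach its cap of 180 ; 380 left.
Give SKU-136 200 to hit its cap of 200 ; 180 left.
Give SKU-153 170 to hit its cap of 170 ; 10 left.
SKU-128 has room for 110 but only 10 remain, so it gets 10.

10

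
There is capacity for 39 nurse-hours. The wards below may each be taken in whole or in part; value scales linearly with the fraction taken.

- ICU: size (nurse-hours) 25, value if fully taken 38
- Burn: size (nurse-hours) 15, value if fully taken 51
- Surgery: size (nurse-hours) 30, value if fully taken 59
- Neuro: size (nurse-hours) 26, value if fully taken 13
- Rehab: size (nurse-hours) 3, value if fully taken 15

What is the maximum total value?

107.3

Sort by value density: Rehab 15/3≈5, Burn 51/15≈3.4, Surgery 59/30≈1.97, ICU 38/25≈1.52, Neuro 13/26≈0.5.
Take all of Rehab (3 nurse-hours, value 15) → 36 nurse-hours left.
All 15 nurse-hours of Burn fit (value 51) → 21 remain.
Only 21 nurse-hours remain; take 21/30 of Surgery for value 59×21/30 = 41.3.
Total value = 107.3.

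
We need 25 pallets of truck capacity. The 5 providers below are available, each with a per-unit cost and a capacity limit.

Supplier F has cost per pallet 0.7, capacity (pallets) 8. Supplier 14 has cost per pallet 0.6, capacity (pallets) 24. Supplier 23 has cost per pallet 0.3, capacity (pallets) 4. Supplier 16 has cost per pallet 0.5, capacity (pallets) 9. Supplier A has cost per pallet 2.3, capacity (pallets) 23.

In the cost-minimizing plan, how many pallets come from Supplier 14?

12

Fill from the cheapest provider first.
Supplier 23 (0.3): use full 4 — 21 pallets to go.
Take 9 from Supplier 16 at 0.5 — need 12 more.
Take 12 from Supplier 14 at 0.6 to finish.
Supplier F, Supplier A: unused.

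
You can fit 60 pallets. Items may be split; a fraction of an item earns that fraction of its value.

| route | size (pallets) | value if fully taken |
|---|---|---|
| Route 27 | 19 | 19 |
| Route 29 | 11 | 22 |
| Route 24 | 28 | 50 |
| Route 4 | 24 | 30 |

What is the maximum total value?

98.25

Best value per unit of size first: Route 29 22/11≈2, Route 24 50/28≈1.79, Route 4 30/24≈1.25, Route 27 19/19≈1.
All 11 pallets of Route 29 fit (value 22) — 49 remain.
All 28 pallets of Route 24 fit (value 50) — 21 remain.
21 pallets left: a 21/24 share of Route 4 gives 30×21/24 = 26.25.
Total value = 98.25.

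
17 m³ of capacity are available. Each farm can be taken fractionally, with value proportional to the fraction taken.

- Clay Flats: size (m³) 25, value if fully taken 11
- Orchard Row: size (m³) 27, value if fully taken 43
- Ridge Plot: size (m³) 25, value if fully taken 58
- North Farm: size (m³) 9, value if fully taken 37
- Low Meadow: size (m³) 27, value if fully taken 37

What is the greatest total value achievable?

55.56

Best value per unit of size first: North Farm 37/9≈4.11, Ridge Plot 58/25≈2.32, Orchard Row 43/27≈1.59, Low Meadow 37/27≈1.37, Clay Flats 11/25≈0.44.
All 9 m³ of North Farm fit (value 37) — 8 remain.
Fill the last 8 m³ with part of Ridge Plot: 8/25 of it earns 18.56.
Total value = 55.56.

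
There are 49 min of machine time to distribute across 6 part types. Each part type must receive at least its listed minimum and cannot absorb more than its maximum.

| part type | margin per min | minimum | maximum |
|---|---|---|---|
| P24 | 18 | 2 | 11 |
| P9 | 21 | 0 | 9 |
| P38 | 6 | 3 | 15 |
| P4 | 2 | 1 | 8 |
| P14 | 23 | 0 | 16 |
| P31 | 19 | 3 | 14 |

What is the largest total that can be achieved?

951

Meeting every minimum uses 2+0+3+1+0+3 = 9 min, leaving 40.
Order the part types by margin per min: P14 23 > P9 21 > P31 19 > P24 18 > P38 6 > P4 2.
P14: +16 to 16 (cap) → 24 left.
Give P9 9 more to hit its cap of 9 → 15 left.
P31 takes 11 more to reach its cap of 14 → 4 left.
P24 has room for 9 more but only 4 remain, so it gets 6.
Total = 18×6 + 21×9 + 6×3 + 2×1 + 23×16 + 19×14 = 951.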